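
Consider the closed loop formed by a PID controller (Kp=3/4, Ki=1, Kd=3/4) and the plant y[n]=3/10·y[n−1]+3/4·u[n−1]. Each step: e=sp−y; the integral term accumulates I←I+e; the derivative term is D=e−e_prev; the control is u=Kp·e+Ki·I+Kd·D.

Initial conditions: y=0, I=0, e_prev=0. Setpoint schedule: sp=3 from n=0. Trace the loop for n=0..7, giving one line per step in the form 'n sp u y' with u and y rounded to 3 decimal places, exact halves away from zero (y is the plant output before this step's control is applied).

(exact arithmetic carried between steps; '≈' marks a value shown rounded to 6 d.p. or computed from one; I and e_prev carry over from the previous line; the table rounds u and y to 3 d.p., halves away from zero)
n=0: y=0, sp=3, e=sp−y=3; I=3, D=e−e_prev=3; u=3/4·3+1·3+3/4·3=7.5; next y=3/10·0+3/4·7.5=5.625
n=1: y=5.625, sp=3, e=sp−y=-2.625; I=0.375, D=e−e_prev=-5.625; u=3/4·(-2.625)+1·0.375+3/4·(-5.625)=-5.8125; next y=3/10·5.625+3/4·(-5.8125)=-2.671875
n=2: y=-2.671875, sp=3, e=sp−y=5.671875; I=6.046875, D=e−e_prev=8.296875; u=3/4·5.671875+1·6.046875+3/4·8.296875≈16.523438; next y=3/10·(-2.671875)+3/4·16.523438≈11.591016
n=3: y≈11.591016, sp=3, e=sp−y≈-8.591016; I≈-2.544141, D=e−e_prev≈-14.262891; u=3/4·(-8.591016)+1·(-2.544141)+3/4·(-14.262891)≈-19.684570; next y=3/10·11.591016+3/4·(-19.684570)≈-11.286123
n=4: y≈-11.286123, sp=3, e=sp−y≈14.286123; I≈11.741982, D=e−e_prev≈22.877139; u=3/4·14.286123+1·11.741982+3/4·22.877139≈39.614429; next y=3/10·(-11.286123)+3/4·39.614429≈26.324985
n=5: y≈26.324985, sp=3, e=sp−y≈-23.324985; I≈-11.583002, D=e−e_prev≈-37.611108; u=3/4·(-23.324985)+1·(-11.583002)+3/4·(-37.611108)≈-57.285071; next y=3/10·26.324985+3/4·(-57.285071)≈-35.066308
n=6: y≈-35.066308, sp=3, e=sp−y≈38.066308; I≈26.483306, D=e−e_prev≈61.391293; u=3/4·38.066308+1·26.483306+3/4·61.391293≈101.076507; next y=3/10·(-35.066308)+3/4·101.076507≈65.287488
n=7: y≈65.287488, sp=3, e=sp−y≈-62.287488; I≈-35.804182, D=e−e_prev≈-100.353796; u=3/4·(-62.287488)+1·(-35.804182)+3/4·(-100.353796)≈-157.785144; next y=3/10·65.287488+3/4·(-157.785144)≈-98.752612

0 3 7.500 0.000
1 3 -5.813 5.625
2 3 16.523 -2.672
3 3 -19.685 11.591
4 3 39.614 -11.286
5 3 -57.285 26.325
6 3 101.077 -35.066
7 3 -157.785 65.287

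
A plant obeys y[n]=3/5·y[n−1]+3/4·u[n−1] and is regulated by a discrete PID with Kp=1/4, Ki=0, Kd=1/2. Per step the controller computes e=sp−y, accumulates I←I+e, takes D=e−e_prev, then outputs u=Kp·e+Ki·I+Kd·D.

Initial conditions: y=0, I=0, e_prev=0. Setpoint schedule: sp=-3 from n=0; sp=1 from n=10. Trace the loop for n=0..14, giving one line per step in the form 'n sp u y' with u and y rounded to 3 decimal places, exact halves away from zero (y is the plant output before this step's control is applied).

0 -3 -2.250 0.000
1 -3 0.516 -1.688
2 -3 -1.124 -0.626
3 -3 -0.149 -1.219
4 -3 -0.727 -0.843
5 -3 -0.383 -1.051
6 -3 -0.587 -0.918
7 -3 -0.466 -0.991
8 -3 -0.538 -0.944
9 -3 -0.495 -0.970
10 1 2.480 -0.953
11 1 -1.193 1.288
12 1 0.985 -0.122
13 1 -0.310 0.666
14 1 0.458 0.167

(exact arithmetic carried between steps; '≈' marks a value shown rounded to 6 d.p. or computed from one; I and e_prev carry over from the previous line; the table rounds u and y to 3 d.p., halves away from zero)
n=0: y=0, sp=-3, e=sp−y=-3; I=-3, D=e−e_prev=-3; u=1/4·(-3)+0·(-3)+1/2·(-3)=-2.25; next y=3/5·0+3/4·(-2.25)=-1.6875
n=1: y=-1.6875, sp=-3, e=sp−y=-1.3125; I=-4.3125, D=e−e_prev=1.6875; u=1/4·(-1.3125)+0·(-4.3125)+1/2·1.6875=0.515625; next y=3/5·(-1.6875)+3/4·0.515625≈-0.625781
n=2: y≈-0.625781, sp=-3, e=sp−y≈-2.374219; I≈-6.686719, D=e−e_prev≈-1.061719; u=1/4·(-2.374219)+0·(-6.686719)+1/2·(-1.061719)≈-1.124414; next y=3/5·(-0.625781)+3/4·(-1.124414)≈-1.218779
n=3: y≈-1.218779, sp=-3, e=sp−y≈-1.781221; I≈-8.467939, D=e−e_prev≈0.592998; u=1/4·(-1.781221)+0·(-8.467939)+1/2·0.592998≈-0.148806; next y=3/5·(-1.218779)+3/4·(-0.148806)≈-0.842872
n=4: y≈-0.842872, sp=-3, e=sp−y≈-2.157128; I≈-10.625067, D=e−e_prev≈-0.375907; u=1/4·(-2.157128)+0·(-10.625067)+1/2·(-0.375907)≈-0.727236; next y=3/5·(-0.842872)+3/4·(-0.727236)≈-1.051150
n=5: y≈-1.051150, sp=-3, e=sp−y≈-1.948850; I≈-12.573917, D=e−e_prev≈0.208278; u=1/4·(-1.948850)+0·(-12.573917)+1/2·0.208278≈-0.383074; next y=3/5·(-1.051150)+3/4·(-0.383074)≈-0.917995
n=6: y≈-0.917995, sp=-3, e=sp−y≈-2.082005; I≈-14.655922, D=e−e_prev≈-0.133155; u=1/4·(-2.082005)+0·(-14.655922)+1/2·(-0.133155)≈-0.587079; next y=3/5·(-0.917995)+3/4·(-0.587079)≈-0.991106
n=7: y≈-0.991106, sp=-3, e=sp−y≈-2.008894; I≈-16.664816, D=e−e_prev≈0.073111; u=1/4·(-2.008894)+0·(-16.664816)+1/2·0.073111≈-0.465668; next y=3/5·(-0.991106)+3/4·(-0.465668)≈-0.943915
n=8: y≈-0.943915, sp=-3, e=sp−y≈-2.056085; I≈-18.720901, D=e−e_prev≈-0.047191; u=1/4·(-2.056085)+0·(-18.720901)+1/2·(-0.047191)≈-0.537617; next y=3/5·(-0.943915)+3/4·(-0.537617)≈-0.969562
n=9: y≈-0.969562, sp=-3, e=sp−y≈-2.030438; I≈-20.751340, D=e−e_prev≈0.025647; u=1/4·(-2.030438)+0·(-20.751340)+1/2·0.025647≈-0.494786; next y=3/5·(-0.969562)+3/4·(-0.494786)≈-0.952827
n=10: y≈-0.952827, sp=1, e=sp−y≈1.952827; I≈-18.798513, D=e−e_prev≈3.983265; u=1/4·1.952827+0·(-18.798513)+1/2·3.983265≈2.479839; next y=3/5·(-0.952827)+3/4·2.479839≈1.288183
n=11: y≈1.288183, sp=1, e=sp−y≈-0.288183; I≈-19.086697, D=e−e_prev≈-2.241010; u=1/4·(-0.288183)+0·(-19.086697)+1/2·(-2.241010)≈-1.192551; next y=3/5·1.288183+3/4·(-1.192551)≈-0.121503
n=12: y≈-0.121503, sp=1, e=sp−y≈1.121503; I≈-17.965194, D=e−e_prev≈1.409686; u=1/4·1.121503+0·(-17.965194)+1/2·1.409686≈0.985219; next y=3/5·(-0.121503)+3/4·0.985219≈0.666012
n=13: y≈0.666012, sp=1, e=sp−y≈0.333988; I≈-17.631206, D=e−e_prev≈-0.787515; u=1/4·0.333988+0·(-17.631206)+1/2·(-0.787515)≈-0.310261; next y=3/5·0.666012+3/4·(-0.310261)≈0.166912
n=14: y≈0.166912, sp=1, e=sp−y≈0.833088; I≈-16.798118, D=e−e_prev≈0.499101; u=1/4·0.833088+0·(-16.798118)+1/2·0.499101≈0.457822; next y=3/5·0.166912+3/4·0.457822≈0.443514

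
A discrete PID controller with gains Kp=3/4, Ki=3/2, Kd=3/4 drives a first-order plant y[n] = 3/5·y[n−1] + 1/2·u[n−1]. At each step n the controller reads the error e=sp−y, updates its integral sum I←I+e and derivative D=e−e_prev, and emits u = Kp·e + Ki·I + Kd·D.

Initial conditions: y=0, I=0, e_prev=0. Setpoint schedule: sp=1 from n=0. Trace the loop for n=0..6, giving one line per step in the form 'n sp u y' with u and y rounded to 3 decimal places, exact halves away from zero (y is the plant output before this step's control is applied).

0 1 3.000 0.000
1 1 -0.750 1.500
2 1 2.550 0.525
3 1 -0.664 1.590
4 1 2.154 0.622
5 1 -0.489 1.450
6 1 1.931 0.625

(exact arithmetic carried between steps; '≈' marks a value shown rounded to 6 d.p. or computed from one; I and e_prev carry over from the previous line; the table rounds u and y to 3 d.p., halves away from zero)
n=0: y=0, sp=1, e=sp−y=1; I=1, D=e−e_prev=1; u=3/4·1+3/2·1+3/4·1=3; next y=3/5·0+1/2·3=1.5
n=1: y=1.5, sp=1, e=sp−y=-0.5; I=0.5, D=e−e_prev=-1.5; u=3/4·(-0.5)+3/2·0.5+3/4·(-1.5)=-0.75; next y=3/5·1.5+1/2·(-0.75)=0.525
n=2: y=0.525, sp=1, e=sp−y=0.475; I=0.975, D=e−e_prev=0.975; u=3/4·0.475+3/2·0.975+3/4·0.975=2.55; next y=3/5·0.525+1/2·2.55=1.59
n=3: y=1.59, sp=1, e=sp−y=-0.59; I=0.385, D=e−e_prev=-1.065; u=3/4·(-0.59)+3/2·0.385+3/4·(-1.065)=-0.66375; next y=3/5·1.59+1/2·(-0.66375)=0.622125
n=4: y=0.622125, sp=1, e=sp−y=0.377875; I=0.762875, D=e−e_prev=0.967875; u=3/4·0.377875+3/2·0.762875+3/4·0.967875=2.153625; next y=3/5·0.622125+1/2·2.153625≈1.450088
n=5: y≈1.450088, sp=1, e=sp−y≈-0.450088; I≈0.312788, D=e−e_prev≈-0.827963; u=3/4·(-0.450088)+3/2·0.312788+3/4·(-0.827963)≈-0.489356; next y=3/5·1.450088+1/2·(-0.489356)≈0.625374
n=6: y≈0.625374, sp=1, e=sp−y≈0.374626; I≈0.687413, D=e−e_prev≈0.824713; u=3/4·0.374626+3/2·0.687413+3/4·0.824713≈1.930624; next y=3/5·0.625374+1/2·1.930624≈1.340537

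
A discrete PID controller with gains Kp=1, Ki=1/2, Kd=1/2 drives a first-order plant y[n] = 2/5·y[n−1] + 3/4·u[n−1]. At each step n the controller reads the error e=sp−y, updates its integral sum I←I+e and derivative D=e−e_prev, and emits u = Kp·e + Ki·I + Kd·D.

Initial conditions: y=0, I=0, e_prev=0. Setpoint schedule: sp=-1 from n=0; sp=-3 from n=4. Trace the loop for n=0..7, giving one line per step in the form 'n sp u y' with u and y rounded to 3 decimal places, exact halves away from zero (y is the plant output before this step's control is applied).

(exact arithmetic carried between steps; '≈' marks a value shown rounded to 6 d.p. or computed from one; I and e_prev carry over from the previous line; the table rounds u and y to 3 d.p., halves away from zero)
n=0: y=0, sp=-1, e=sp−y=-1; I=-1, D=e−e_prev=-1; u=1·(-1)+1/2·(-1)+1/2·(-1)=-2; next y=2/5·0+3/4·(-2)=-1.5
n=1: y=-1.5, sp=-1, e=sp−y=0.5; I=-0.5, D=e−e_prev=1.5; u=1·0.5+1/2·(-0.5)+1/2·1.5=1; next y=2/5·(-1.5)+3/4·1=0.15
n=2: y=0.15, sp=-1, e=sp−y=-1.15; I=-1.65, D=e−e_prev=-1.65; u=1·(-1.15)+1/2·(-1.65)+1/2·(-1.65)=-2.8; next y=2/5·0.15+3/4·(-2.8)=-2.04
n=3: y=-2.04, sp=-1, e=sp−y=1.04; I=-0.61, D=e−e_prev=2.19; u=1·1.04+1/2·(-0.61)+1/2·2.19=1.83; next y=2/5·(-2.04)+3/4·1.83=0.5565
n=4: y=0.5565, sp=-3, e=sp−y=-3.5565; I=-4.1665, D=e−e_prev=-4.5965; u=1·(-3.5565)+1/2·(-4.1665)+1/2·(-4.5965)=-7.938; next y=2/5·0.5565+3/4·(-7.938)=-5.7309
n=5: y=-5.7309, sp=-3, e=sp−y=2.7309; I=-1.4356, D=e−e_prev=6.2874; u=1·2.7309+1/2·(-1.4356)+1/2·6.2874=5.1568; next y=2/5·(-5.7309)+3/4·5.1568=1.57524
n=6: y=1.57524, sp=-3, e=sp−y=-4.57524; I=-6.01084, D=e−e_prev=-7.30614; u=1·(-4.57524)+1/2·(-6.01084)+1/2·(-7.30614)=-11.23373; next y=2/5·1.57524+3/4·(-11.23373)≈-7.795202
n=7: y≈-7.795202, sp=-3, e=sp−y≈4.795202; I≈-1.215639, D=e−e_prev≈9.370442; u=1·4.795202+1/2·(-1.215639)+1/2·9.370442≈8.872603; next y=2/5·(-7.795202)+3/4·8.872603≈3.536372

0 -1 -2.000 0.000
1 -1 1.000 -1.500
2 -1 -2.800 0.150
3 -1 1.830 -2.040
4 -3 -7.938 0.557
5 -3 5.157 -5.731
6 -3 -11.234 1.575
7 -3 8.873 -7.795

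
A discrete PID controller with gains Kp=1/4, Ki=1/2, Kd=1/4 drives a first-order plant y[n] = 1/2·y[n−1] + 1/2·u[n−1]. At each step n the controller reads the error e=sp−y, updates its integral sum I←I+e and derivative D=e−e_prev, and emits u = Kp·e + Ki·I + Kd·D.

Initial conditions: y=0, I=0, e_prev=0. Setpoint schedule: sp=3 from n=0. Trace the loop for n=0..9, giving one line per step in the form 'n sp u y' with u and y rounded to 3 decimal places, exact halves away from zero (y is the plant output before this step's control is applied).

(exact arithmetic carried between steps; '≈' marks a value shown rounded to 6 d.p. or computed from one; I and e_prev carry over from the previous line; the table rounds u and y to 3 d.p., halves away from zero)
n=0: y=0, sp=3, e=sp−y=3; I=3, D=e−e_prev=3; u=1/4·3+1/2·3+1/4·3=3; next y=1/2·0+1/2·3=1.5
n=1: y=1.5, sp=3, e=sp−y=1.5; I=4.5, D=e−e_prev=-1.5; u=1/4·1.5+1/2·4.5+1/4·(-1.5)=2.25; next y=1/2·1.5+1/2·2.25=1.875
n=2: y=1.875, sp=3, e=sp−y=1.125; I=5.625, D=e−e_prev=-0.375; u=1/4·1.125+1/2·5.625+1/4·(-0.375)=3; next y=1/2·1.875+1/2·3=2.4375
n=3: y=2.4375, sp=3, e=sp−y=0.5625; I=6.1875, D=e−e_prev=-0.5625; u=1/4·0.5625+1/2·6.1875+1/4·(-0.5625)=3.09375; next y=1/2·2.4375+1/2·3.09375=2.765625
n=4: y=2.765625, sp=3, e=sp−y=0.234375; I=6.421875, D=e−e_prev=-0.328125; u=1/4·0.234375+1/2·6.421875+1/4·(-0.328125)=3.1875; next y=1/2·2.765625+1/2·3.1875≈2.976563
n=5: y≈2.976563, sp=3, e=sp−y≈0.023438; I≈6.445313, D=e−e_prev≈-0.210938; u=1/4·0.023438+1/2·6.445313+1/4·(-0.210938)≈3.175781; next y=1/2·2.976563+1/2·3.175781≈3.076172
n=6: y≈3.076172, sp=3, e=sp−y≈-0.076172; I≈6.369141, D=e−e_prev≈-0.099609; u=1/4·(-0.076172)+1/2·6.369141+1/4·(-0.099609)≈3.140625; next y=1/2·3.076172+1/2·3.140625≈3.108398
n=7: y≈3.108398, sp=3, e=sp−y≈-0.108398; I≈6.260742, D=e−e_prev≈-0.032227; u=1/4·(-0.108398)+1/2·6.260742+1/4·(-0.032227)≈3.095215; next y=1/2·3.108398+1/2·3.095215≈3.101807
n=8: y≈3.101807, sp=3, e=sp−y≈-0.101807; I≈6.158936, D=e−e_prev≈0.006592; u=1/4·(-0.101807)+1/2·6.158936+1/4·0.006592≈3.055664; next y=1/2·3.101807+1/2·3.055664≈3.078735
n=9: y≈3.078735, sp=3, e=sp−y≈-0.078735; I≈6.080200, D=e−e_prev≈0.023071; u=1/4·(-0.078735)+1/2·6.080200+1/4·0.023071≈3.026184; next y=1/2·3.078735+1/2·3.026184≈3.052460

0 3 3.000 0.000
1 3 2.250 1.500
2 3 3.000 1.875
3 3 3.094 2.438
4 3 3.188 2.766
5 3 3.176 2.977
6 3 3.141 3.076
7 3 3.095 3.108
8 3 3.056 3.102
9 3 3.026 3.079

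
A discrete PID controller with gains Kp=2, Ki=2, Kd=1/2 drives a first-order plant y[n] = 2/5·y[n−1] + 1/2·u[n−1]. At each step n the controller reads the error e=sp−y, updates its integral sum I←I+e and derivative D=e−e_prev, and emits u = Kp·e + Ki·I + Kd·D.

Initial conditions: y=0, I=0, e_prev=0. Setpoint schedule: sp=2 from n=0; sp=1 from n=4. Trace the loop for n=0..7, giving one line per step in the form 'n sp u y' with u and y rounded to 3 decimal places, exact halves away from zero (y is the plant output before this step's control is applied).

(exact arithmetic carried between steps; '≈' marks a value shown rounded to 6 d.p. or computed from one; I and e_prev carry over from the previous line; the table rounds u and y to 3 d.p., halves away from zero)
n=0: y=0, sp=2, e=sp−y=2; I=2, D=e−e_prev=2; u=2·2+2·2+1/2·2=9; next y=2/5·0+1/2·9=4.5
n=1: y=4.5, sp=2, e=sp−y=-2.5; I=-0.5, D=e−e_prev=-4.5; u=2·(-2.5)+2·(-0.5)+1/2·(-4.5)=-8.25; next y=2/5·4.5+1/2·(-8.25)=-2.325
n=2: y=-2.325, sp=2, e=sp−y=4.325; I=3.825, D=e−e_prev=6.825; u=2·4.325+2·3.825+1/2·6.825=19.7125; next y=2/5·(-2.325)+1/2·19.7125=8.92625
n=3: y=8.92625, sp=2, e=sp−y=-6.92625; I=-3.10125, D=e−e_prev=-11.25125; u=2·(-6.92625)+2·(-3.10125)+1/2·(-11.25125)=-25.680625; next y=2/5·8.92625+1/2·(-25.680625)≈-9.269813
n=4: y≈-9.269813, sp=1, e=sp−y≈10.269813; I≈7.168563, D=e−e_prev≈17.196063; u=2·10.269813+2·7.168563+1/2·17.196063≈43.474781; next y=2/5·(-9.269813)+1/2·43.474781≈18.029466
n=5: y≈18.029466, sp=1, e=sp−y≈-17.029466; I≈-9.860903, D=e−e_prev≈-27.299278; u=2·(-17.029466)+2·(-9.860903)+1/2·(-27.299278)≈-67.430377; next y=2/5·18.029466+1/2·(-67.430377)≈-26.503402
n=6: y≈-26.503402, sp=1, e=sp−y≈27.503402; I≈17.642499, D=e−e_prev≈44.532868; u=2·27.503402+2·17.642499+1/2·44.532868≈112.558236; next y=2/5·(-26.503402)+1/2·112.558236≈45.677757
n=7: y≈45.677757, sp=1, e=sp−y≈-44.677757; I≈-27.035258, D=e−e_prev≈-72.181159; u=2·(-44.677757)+2·(-27.035258)+1/2·(-72.181159)≈-179.516610; next y=2/5·45.677757+1/2·(-179.516610)≈-71.487202

0 2 9.000 0.000
1 2 -8.250 4.500
2 2 19.713 -2.325
3 2 -25.681 8.926
4 1 43.475 -9.270
5 1 -67.430 18.029
6 1 112.558 -26.503
7 1 -179.517 45.678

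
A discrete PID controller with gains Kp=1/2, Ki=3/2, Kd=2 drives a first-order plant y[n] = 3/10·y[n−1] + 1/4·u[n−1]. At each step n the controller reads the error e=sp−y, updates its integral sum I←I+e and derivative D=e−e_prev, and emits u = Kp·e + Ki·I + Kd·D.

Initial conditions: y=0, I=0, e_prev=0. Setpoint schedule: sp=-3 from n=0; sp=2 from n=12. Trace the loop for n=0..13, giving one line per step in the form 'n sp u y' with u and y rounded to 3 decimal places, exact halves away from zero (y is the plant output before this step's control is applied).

0 -3 -12.000 0.000
1 -3 1.500 -3.000
2 -3 -14.400 -0.525
3 -3 -0.233 -3.758
4 -3 -15.850 -1.185
5 -3 -0.897 -4.318
6 -3 -16.379 -1.520
7 -3 -0.879 -4.551
8 -3 -16.478 -1.585
9 -3 -0.629 -4.595
10 -3 -16.493 -1.536
11 -3 -0.378 -4.584
12 2 3.444 -1.470
13 2 -2.682 0.420

(exact arithmetic carried between steps; '≈' marks a value shown rounded to 6 d.p. or computed from one; I and e_prev carry over from the previous line; the table rounds u and y to 3 d.p., halves away from zero)
n=0: y=0, sp=-3, e=sp−y=-3; I=-3, D=e−e_prev=-3; u=1/2·(-3)+3/2·(-3)+2·(-3)=-12; next y=3/10·0+1/4·(-12)=-3
n=1: y=-3, sp=-3, e=sp−y=0; I=-3, D=e−e_prev=3; u=1/2·0+3/2·(-3)+2·3=1.5; next y=3/10·(-3)+1/4·1.5=-0.525
n=2: y=-0.525, sp=-3, e=sp−y=-2.475; I=-5.475, D=e−e_prev=-2.475; u=1/2·(-2.475)+3/2·(-5.475)+2·(-2.475)=-14.4; next y=3/10·(-0.525)+1/4·(-14.4)=-3.7575
n=3: y=-3.7575, sp=-3, e=sp−y=0.7575; I=-4.7175, D=e−e_prev=3.2325; u=1/2·0.7575+3/2·(-4.7175)+2·3.2325=-0.2325; next y=3/10·(-3.7575)+1/4·(-0.2325)=-1.185375
n=4: y=-1.185375, sp=-3, e=sp−y=-1.814625; I=-6.532125, D=e−e_prev=-2.572125; u=1/2·(-1.814625)+3/2·(-6.532125)+2·(-2.572125)=-15.84975; next y=3/10·(-1.185375)+1/4·(-15.84975)=-4.31805
n=5: y=-4.31805, sp=-3, e=sp−y=1.31805; I=-5.214075, D=e−e_prev=3.132675; u=1/2·1.31805+3/2·(-5.214075)+2·3.132675≈-0.896738; next y=3/10·(-4.31805)+1/4·(-0.896738)≈-1.519599
n=6: y≈-1.519599, sp=-3, e=sp−y≈-1.480401; I≈-6.694476, D=e−e_prev≈-2.798451; u=1/2·(-1.480401)+3/2·(-6.694476)+2·(-2.798451)≈-16.378815; next y=3/10·(-1.519599)+1/4·(-16.378815)≈-4.550584
n=7: y≈-4.550584, sp=-3, e=sp−y≈1.550584; I≈-5.143892, D=e−e_prev≈3.030984; u=1/2·1.550584+3/2·(-5.143892)+2·3.030984≈-0.878578; next y=3/10·(-4.550584)+1/4·(-0.878578)≈-1.584820
n=8: y≈-1.584820, sp=-3, e=sp−y≈-1.415180; I≈-6.559073, D=e−e_prev≈-2.965764; u=1/2·(-1.415180)+3/2·(-6.559073)+2·(-2.965764)≈-16.477727; next y=3/10·(-1.584820)+1/4·(-16.477727)≈-4.594878
n=9: y≈-4.594878, sp=-3, e=sp−y≈1.594878; I≈-4.964195, D=e−e_prev≈3.010058; u=1/2·1.594878+3/2·(-4.964195)+2·3.010058≈-0.628737; next y=3/10·(-4.594878)+1/4·(-0.628737)≈-1.535648
n=10: y≈-1.535648, sp=-3, e=sp−y≈-1.464352; I≈-6.428547, D=e−e_prev≈-3.059230; u=1/2·(-1.464352)+3/2·(-6.428547)+2·(-3.059230)≈-16.493457; next y=3/10·(-1.535648)+1/4·(-16.493457)≈-4.584059
n=11: y≈-4.584059, sp=-3, e=sp−y≈1.584059; I≈-4.844489, D=e−e_prev≈3.048411; u=1/2·1.584059+3/2·(-4.844489)+2·3.048411≈-0.377882; next y=3/10·(-4.584059)+1/4·(-0.377882)≈-1.469688
n=12: y≈-1.469688, sp=2, e=sp−y≈3.469688; I≈-1.374801, D=e−e_prev≈1.885630; u=1/2·3.469688+3/2·(-1.374801)+2·1.885630≈3.443902; next y=3/10·(-1.469688)+1/4·3.443902≈0.420069
n=13: y≈0.420069, sp=2, e=sp−y≈1.579931; I≈0.205130, D=e−e_prev≈-1.889757; u=1/2·1.579931+3/2·0.205130+2·(-1.889757)≈-2.681853; next y=3/10·0.420069+1/4·(-2.681853)≈-0.544443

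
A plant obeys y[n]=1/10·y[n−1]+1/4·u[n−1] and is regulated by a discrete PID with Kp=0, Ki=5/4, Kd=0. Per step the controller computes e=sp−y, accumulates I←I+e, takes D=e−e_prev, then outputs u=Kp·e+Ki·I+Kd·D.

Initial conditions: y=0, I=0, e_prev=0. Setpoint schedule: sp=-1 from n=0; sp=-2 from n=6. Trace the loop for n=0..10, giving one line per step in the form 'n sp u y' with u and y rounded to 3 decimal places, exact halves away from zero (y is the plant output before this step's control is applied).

(exact arithmetic carried between steps; '≈' marks a value shown rounded to 6 d.p. or computed from one; I and e_prev carry over from the previous line; the table rounds u and y to 3 d.p., halves away from zero)
n=0: y=0, sp=-1, e=sp−y=-1; I=-1, D=e−e_prev=-1; u=0·(-1)+5/4·(-1)+0·(-1)=-1.25; next y=1/10·0+1/4·(-1.25)=-0.3125
n=1: y=-0.3125, sp=-1, e=sp−y=-0.6875; I=-1.6875, D=e−e_prev=0.3125; u=0·(-0.6875)+5/4·(-1.6875)+0·0.3125=-2.109375; next y=1/10·(-0.3125)+1/4·(-2.109375)≈-0.558594
n=2: y≈-0.558594, sp=-1, e=sp−y≈-0.441406; I≈-2.128906, D=e−e_prev≈0.246094; u=0·(-0.441406)+5/4·(-2.128906)+0·0.246094≈-2.661133; next y=1/10·(-0.558594)+1/4·(-2.661133)≈-0.721143
n=3: y≈-0.721143, sp=-1, e=sp−y≈-0.278857; I≈-2.407764, D=e−e_prev≈0.162549; u=0·(-0.278857)+5/4·(-2.407764)+0·0.162549≈-3.009705; next y=1/10·(-0.721143)+1/4·(-3.009705)≈-0.824540
n=4: y≈-0.824540, sp=-1, e=sp−y≈-0.175460; I≈-2.583223, D=e−e_prev≈0.103398; u=0·(-0.175460)+5/4·(-2.583223)+0·0.103398≈-3.229029; next y=1/10·(-0.824540)+1/4·(-3.229029)≈-0.889711
n=5: y≈-0.889711, sp=-1, e=sp−y≈-0.110289; I≈-2.693512, D=e−e_prev≈0.065171; u=0·(-0.110289)+5/4·(-2.693512)+0·0.065171≈-3.366890; next y=1/10·(-0.889711)+1/4·(-3.366890)≈-0.930694
n=6: y≈-0.930694, sp=-2, e=sp−y≈-1.069306; I≈-3.762818, D=e−e_prev≈-0.959018; u=0·(-1.069306)+5/4·(-3.762818)+0·(-0.959018)≈-4.703523; next y=1/10·(-0.930694)+1/4·(-4.703523)≈-1.268950
n=7: y≈-1.268950, sp=-2, e=sp−y≈-0.731050; I≈-4.493868, D=e−e_prev≈0.338256; u=0·(-0.731050)+5/4·(-4.493868)+0·0.338256≈-5.617335; next y=1/10·(-1.268950)+1/4·(-5.617335)≈-1.531229
n=8: y≈-1.531229, sp=-2, e=sp−y≈-0.468771; I≈-4.962639, D=e−e_prev≈0.262279; u=0·(-0.468771)+5/4·(-4.962639)+0·0.262279≈-6.203299; next y=1/10·(-1.531229)+1/4·(-6.203299)≈-1.703948
n=9: y≈-1.703948, sp=-2, e=sp−y≈-0.296052; I≈-5.258692, D=e−e_prev≈0.172719; u=0·(-0.296052)+5/4·(-5.258692)+0·0.172719≈-6.573365; next y=1/10·(-1.703948)+1/4·(-6.573365)≈-1.813736
n=10: y≈-1.813736, sp=-2, e=sp−y≈-0.186264; I≈-5.444956, D=e−e_prev≈0.109788; u=0·(-0.186264)+5/4·(-5.444956)+0·0.109788≈-6.806195; next y=1/10·(-1.813736)+1/4·(-6.806195)≈-1.882922

0 -1 -1.250 0.000
1 -1 -2.109 -0.313
2 -1 -2.661 -0.559
3 -1 -3.010 -0.721
4 -1 -3.229 -0.825
5 -1 -3.367 -0.890
6 -2 -4.704 -0.931
7 -2 -5.617 -1.269
8 -2 -6.203 -1.531
9 -2 -6.573 -1.704
10 -2 -6.806 -1.814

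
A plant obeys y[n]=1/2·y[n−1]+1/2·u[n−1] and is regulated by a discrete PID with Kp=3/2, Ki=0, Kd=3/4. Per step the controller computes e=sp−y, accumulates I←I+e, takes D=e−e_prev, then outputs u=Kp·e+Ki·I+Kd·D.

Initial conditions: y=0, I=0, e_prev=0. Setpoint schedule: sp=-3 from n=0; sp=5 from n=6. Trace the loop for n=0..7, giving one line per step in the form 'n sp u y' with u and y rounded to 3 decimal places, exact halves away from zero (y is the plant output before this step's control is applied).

0 -3 -6.750 0.000
1 -3 3.094 -3.375
2 -3 -6.715 -0.141
3 -3 3.107 -3.428
4 -3 -6.710 -0.160
5 -3 3.109 -3.435
6 5 11.291 -0.163
7 5 -5.141 5.564

(exact arithmetic carried between steps; '≈' marks a value shown rounded to 6 d.p. or computed from one; I and e_prev carry over from the previous line; the table rounds u and y to 3 d.p., halves away from zero)
n=0: y=0, sp=-3, e=sp−y=-3; I=-3, D=e−e_prev=-3; u=3/2·(-3)+0·(-3)+3/4·(-3)=-6.75; next y=1/2·0+1/2·(-6.75)=-3.375
n=1: y=-3.375, sp=-3, e=sp−y=0.375; I=-2.625, D=e−e_prev=3.375; u=3/2·0.375+0·(-2.625)+3/4·3.375=3.09375; next y=1/2·(-3.375)+1/2·3.09375=-0.140625
n=2: y=-0.140625, sp=-3, e=sp−y=-2.859375; I=-5.484375, D=e−e_prev=-3.234375; u=3/2·(-2.859375)+0·(-5.484375)+3/4·(-3.234375)≈-6.714844; next y=1/2·(-0.140625)+1/2·(-6.714844)≈-3.427734
n=3: y≈-3.427734, sp=-3, e=sp−y≈0.427734; I≈-5.056641, D=e−e_prev≈3.287109; u=3/2·0.427734+0·(-5.056641)+3/4·3.287109≈3.106934; next y=1/2·(-3.427734)+1/2·3.106934≈-0.160400
n=4: y≈-0.160400, sp=-3, e=sp−y≈-2.839600; I≈-7.896240, D=e−e_prev≈-3.267334; u=3/2·(-2.839600)+0·(-7.896240)+3/4·(-3.267334)≈-6.709900; next y=1/2·(-0.160400)+1/2·(-6.709900)≈-3.435150
n=5: y≈-3.435150, sp=-3, e=sp−y≈0.435150; I≈-7.461090, D=e−e_prev≈3.274750; u=3/2·0.435150+0·(-7.461090)+3/4·3.274750≈3.108788; next y=1/2·(-3.435150)+1/2·3.108788≈-0.163181
n=6: y≈-0.163181, sp=5, e=sp−y≈5.163181; I≈-2.297909, D=e−e_prev≈4.728031; u=3/2·5.163181+0·(-2.297909)+3/4·4.728031≈11.290795; next y=1/2·(-0.163181)+1/2·11.290795≈5.563807
n=7: y≈5.563807, sp=5, e=sp−y≈-0.563807; I≈-2.861716, D=e−e_prev≈-5.726988; u=3/2·(-0.563807)+0·(-2.861716)+3/4·(-5.726988)≈-5.140952; next y=1/2·5.563807+1/2·(-5.140952)≈0.211428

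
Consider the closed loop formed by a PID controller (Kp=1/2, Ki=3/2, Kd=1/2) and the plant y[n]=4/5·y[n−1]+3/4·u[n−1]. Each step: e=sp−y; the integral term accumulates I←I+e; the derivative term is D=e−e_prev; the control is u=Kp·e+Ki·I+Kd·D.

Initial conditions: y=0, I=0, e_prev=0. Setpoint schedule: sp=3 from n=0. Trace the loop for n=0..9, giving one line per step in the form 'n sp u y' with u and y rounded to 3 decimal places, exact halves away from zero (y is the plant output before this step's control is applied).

0 3 7.500 0.000
1 3 -3.563 5.625
2 3 4.805 1.828
3 3 -3.431 5.066
4 3 4.055 1.480
5 3 -2.321 4.225
6 3 3.678 1.639
7 3 -1.651 4.070
8 3 3.090 2.018
9 3 -1.248 3.932

(exact arithmetic carried between steps; '≈' marks a value shown rounded to 6 d.p. or computed from one; I and e_prev carry over from the previous line; the table rounds u and y to 3 d.p., halves away from zero)
n=0: y=0, sp=3, e=sp−y=3; I=3, D=e−e_prev=3; u=1/2·3+3/2·3+1/2·3=7.5; next y=4/5·0+3/4·7.5=5.625
n=1: y=5.625, sp=3, e=sp−y=-2.625; I=0.375, D=e−e_prev=-5.625; u=1/2·(-2.625)+3/2·0.375+1/2·(-5.625)=-3.5625; next y=4/5·5.625+3/4·(-3.5625)=1.828125
n=2: y=1.828125, sp=3, e=sp−y=1.171875; I=1.546875, D=e−e_prev=3.796875; u=1/2·1.171875+3/2·1.546875+1/2·3.796875≈4.804688; next y=4/5·1.828125+3/4·4.804688≈5.066016
n=3: y≈5.066016, sp=3, e=sp−y≈-2.066016; I≈-0.519141, D=e−e_prev≈-3.237891; u=1/2·(-2.066016)+3/2·(-0.519141)+1/2·(-3.237891)≈-3.430664; next y=4/5·5.066016+3/4·(-3.430664)≈1.479814
n=4: y≈1.479814, sp=3, e=sp−y≈1.520186; I≈1.001045, D=e−e_prev≈3.586201; u=1/2·1.520186+3/2·1.001045+1/2·3.586201≈4.054761; next y=4/5·1.479814+3/4·4.054761≈4.224922
n=5: y≈4.224922, sp=3, e=sp−y≈-1.224922; I≈-0.223877, D=e−e_prev≈-2.745108; u=1/2·(-1.224922)+3/2·(-0.223877)+1/2·(-2.745108)≈-2.320831; next y=4/5·4.224922+3/4·(-2.320831)≈1.639315
n=6: y≈1.639315, sp=3, e=sp−y≈1.360685; I≈1.136808, D=e−e_prev≈2.585607; u=1/2·1.360685+3/2·1.136808+1/2·2.585607≈3.678359; next y=4/5·1.639315+3/4·3.678359≈4.070221
n=7: y≈4.070221, sp=3, e=sp−y≈-1.070221; I≈0.066587, D=e−e_prev≈-2.430906; u=1/2·(-1.070221)+3/2·0.066587+1/2·(-2.430906)≈-1.650682; next y=4/5·4.070221+3/4·(-1.650682)≈2.018165
n=8: y≈2.018165, sp=3, e=sp−y≈0.981835; I≈1.048423, D=e−e_prev≈2.052056; u=1/2·0.981835+3/2·1.048423+1/2·2.052056≈3.089579; next y=4/5·2.018165+3/4·3.089579≈3.931716
n=9: y≈3.931716, sp=3, e=sp−y≈-0.931716; I≈0.116706, D=e−e_prev≈-1.913551; u=1/2·(-0.931716)+3/2·0.116706+1/2·(-1.913551)≈-1.247575; next y=4/5·3.931716+3/4·(-1.247575)≈2.209692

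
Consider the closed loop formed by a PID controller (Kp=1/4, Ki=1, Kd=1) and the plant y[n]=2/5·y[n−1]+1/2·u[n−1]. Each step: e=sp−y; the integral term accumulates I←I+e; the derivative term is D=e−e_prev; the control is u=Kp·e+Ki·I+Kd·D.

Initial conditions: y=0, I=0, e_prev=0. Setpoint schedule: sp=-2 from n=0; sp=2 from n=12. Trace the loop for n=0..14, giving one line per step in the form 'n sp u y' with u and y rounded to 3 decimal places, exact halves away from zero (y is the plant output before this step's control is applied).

(exact arithmetic carried between steps; '≈' marks a value shown rounded to 6 d.p. or computed from one; I and e_prev carry over from the previous line; the table rounds u and y to 3 d.p., halves away from zero)
n=0: y=0, sp=-2, e=sp−y=-2; I=-2, D=e−e_prev=-2; u=1/4·(-2)+1·(-2)+1·(-2)=-4.5; next y=2/5·0+1/2·(-4.5)=-2.25
n=1: y=-2.25, sp=-2, e=sp−y=0.25; I=-1.75, D=e−e_prev=2.25; u=1/4·0.25+1·(-1.75)+1·2.25=0.5625; next y=2/5·(-2.25)+1/2·0.5625=-0.61875
n=2: y=-0.61875, sp=-2, e=sp−y=-1.38125; I=-3.13125, D=e−e_prev=-1.63125; u=1/4·(-1.38125)+1·(-3.13125)+1·(-1.63125)≈-5.107813; next y=2/5·(-0.61875)+1/2·(-5.107813)≈-2.801406
n=3: y≈-2.801406, sp=-2, e=sp−y≈0.801406; I≈-2.329844, D=e−e_prev≈2.182656; u=1/4·0.801406+1·(-2.329844)+1·2.182656≈0.053164; next y=2/5·(-2.801406)+1/2·0.053164≈-1.093980
n=4: y≈-1.093980, sp=-2, e=sp−y≈-0.906020; I≈-3.235863, D=e−e_prev≈-1.707426; u=1/4·(-0.906020)+1·(-3.235863)+1·(-1.707426)≈-5.169794; next y=2/5·(-1.093980)+1/2·(-5.169794)≈-3.022489
n=5: y≈-3.022489, sp=-2, e=sp−y≈1.022489; I≈-2.213374, D=e−e_prev≈1.928509; u=1/4·1.022489+1·(-2.213374)+1·1.928509≈-0.029243; next y=2/5·(-3.022489)+1/2·(-0.029243)≈-1.223617
n=6: y≈-1.223617, sp=-2, e=sp−y≈-0.776383; I≈-2.989757, D=e−e_prev≈-1.798872; u=1/4·(-0.776383)+1·(-2.989757)+1·(-1.798872)≈-4.982725; next y=2/5·(-1.223617)+1/2·(-4.982725)≈-2.980809
n=7: y≈-2.980809, sp=-2, e=sp−y≈0.980809; I≈-2.008948, D=e−e_prev≈1.757192; u=1/4·0.980809+1·(-2.008948)+1·1.757192≈-0.006554; next y=2/5·(-2.980809)+1/2·(-0.006554)≈-1.195600
n=8: y≈-1.195600, sp=-2, e=sp−y≈-0.804400; I≈-2.813347, D=e−e_prev≈-1.785209; u=1/4·(-0.804400)+1·(-2.813347)+1·(-1.785209)≈-4.799656; next y=2/5·(-1.195600)+1/2·(-4.799656)≈-2.878068
n=9: y≈-2.878068, sp=-2, e=sp−y≈0.878068; I≈-1.935279, D=e−e_prev≈1.682468; u=1/4·0.878068+1·(-1.935279)+1·1.682468≈-0.033294; next y=2/5·(-2.878068)+1/2·(-0.033294)≈-1.167874
n=10: y≈-1.167874, sp=-2, e=sp−y≈-0.832126; I≈-2.767405, D=e−e_prev≈-1.710194; u=1/4·(-0.832126)+1·(-2.767405)+1·(-1.710194)≈-4.685630; next y=2/5·(-1.167874)+1/2·(-4.685630)≈-2.809965
n=11: y≈-2.809965, sp=-2, e=sp−y≈0.809965; I≈-1.957440, D=e−e_prev≈1.642090; u=1/4·0.809965+1·(-1.957440)+1·1.642090≈-0.112859; next y=2/5·(-2.809965)+1/2·(-0.112859)≈-1.180415
n=12: y≈-1.180415, sp=2, e=sp−y≈3.180415; I≈1.222975, D=e−e_prev≈2.370451; u=1/4·3.180415+1·1.222975+1·2.370451≈4.388530; next y=2/5·(-1.180415)+1/2·4.388530≈1.722099
n=13: y≈1.722099, sp=2, e=sp−y≈0.277901; I≈1.500876, D=e−e_prev≈-2.902514; u=1/4·0.277901+1·1.500876+1·(-2.902514)≈-1.332162; next y=2/5·1.722099+1/2·(-1.332162)≈0.022758
n=14: y≈0.022758, sp=2, e=sp−y≈1.977242; I≈3.478118, D=e−e_prev≈1.699340; u=1/4·1.977242+1·3.478118+1·1.699340≈5.671769; next y=2/5·0.022758+1/2·5.671769≈2.844988

0 -2 -4.500 0.000
1 -2 0.563 -2.250
2 -2 -5.108 -0.619
3 -2 0.053 -2.801
4 -2 -5.170 -1.094
5 -2 -0.029 -3.022
6 -2 -4.983 -1.224
7 -2 -0.007 -2.981
8 -2 -4.800 -1.196
9 -2 -0.033 -2.878
10 -2 -4.686 -1.168
11 -2 -0.113 -2.810
12 2 4.389 -1.180
13 2 -1.332 1.722
14 2 5.672 0.023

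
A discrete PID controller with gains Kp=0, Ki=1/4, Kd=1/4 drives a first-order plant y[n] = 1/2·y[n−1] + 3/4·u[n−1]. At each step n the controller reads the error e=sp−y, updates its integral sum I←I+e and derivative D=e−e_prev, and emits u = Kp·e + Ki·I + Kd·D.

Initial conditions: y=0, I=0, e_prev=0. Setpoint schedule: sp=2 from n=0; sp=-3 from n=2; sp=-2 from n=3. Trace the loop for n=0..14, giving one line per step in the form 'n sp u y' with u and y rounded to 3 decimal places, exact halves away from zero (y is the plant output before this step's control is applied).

(exact arithmetic carried between steps; '≈' marks a value shown rounded to 6 d.p. or computed from one; I and e_prev carry over from the previous line; the table rounds u and y to 3 d.p., halves away from zero)
n=0: y=0, sp=2, e=sp−y=2; I=2, D=e−e_prev=2; u=0·2+1/4·2+1/4·2=1; next y=1/2·0+3/4·1=0.75
n=1: y=0.75, sp=2, e=sp−y=1.25; I=3.25, D=e−e_prev=-0.75; u=0·1.25+1/4·3.25+1/4·(-0.75)=0.625; next y=1/2·0.75+3/4·0.625=0.84375
n=2: y=0.84375, sp=-3, e=sp−y=-3.84375; I=-0.59375, D=e−e_prev=-5.09375; u=0·(-3.84375)+1/4·(-0.59375)+1/4·(-5.09375)=-1.421875; next y=1/2·0.84375+3/4·(-1.421875)≈-0.644531
n=3: y≈-0.644531, sp=-2, e=sp−y≈-1.355469; I≈-1.949219, D=e−e_prev≈2.488281; u=0·(-1.355469)+1/4·(-1.949219)+1/4·2.488281≈0.134766; next y=1/2·(-0.644531)+3/4·0.134766≈-0.221191
n=4: y≈-0.221191, sp=-2, e=sp−y≈-1.778809; I≈-3.728027, D=e−e_prev≈-0.423340; u=0·(-1.778809)+1/4·(-3.728027)+1/4·(-0.423340)≈-1.037842; next y=1/2·(-0.221191)+3/4·(-1.037842)≈-0.888977
n=5: y≈-0.888977, sp=-2, e=sp−y≈-1.111023; I≈-4.839050, D=e−e_prev≈0.667786; u=0·(-1.111023)+1/4·(-4.839050)+1/4·0.667786≈-1.042816; next y=1/2·(-0.888977)+3/4·(-1.042816)≈-1.226601
n=6: y≈-1.226601, sp=-2, e=sp−y≈-0.773399; I≈-5.612450, D=e−e_prev≈0.337624; u=0·(-0.773399)+1/4·(-5.612450)+1/4·0.337624≈-1.318707; next y=1/2·(-1.226601)+3/4·(-1.318707)≈-1.602330
n=7: y≈-1.602330, sp=-2, e=sp−y≈-0.397670; I≈-6.010119, D=e−e_prev≈0.375730; u=0·(-0.397670)+1/4·(-6.010119)+1/4·0.375730≈-1.408597; next y=1/2·(-1.602330)+3/4·(-1.408597)≈-1.857613
n=8: y≈-1.857613, sp=-2, e=sp−y≈-0.142387; I≈-6.152506, D=e−e_prev≈0.255283; u=0·(-0.142387)+1/4·(-6.152506)+1/4·0.255283≈-1.474306; next y=1/2·(-1.857613)+3/4·(-1.474306)≈-2.034536
n=9: y≈-2.034536, sp=-2, e=sp−y≈0.034536; I≈-6.117970, D=e−e_prev≈0.176923; u=0·0.034536+1/4·(-6.117970)+1/4·0.176923≈-1.485262; next y=1/2·(-2.034536)+3/4·(-1.485262)≈-2.131214
n=10: y≈-2.131214, sp=-2, e=sp−y≈0.131214; I≈-5.986756, D=e−e_prev≈0.096678; u=0·0.131214+1/4·(-5.986756)+1/4·0.096678≈-1.472519; next y=1/2·(-2.131214)+3/4·(-1.472519)≈-2.169997
n=11: y≈-2.169997, sp=-2, e=sp−y≈0.169997; I≈-5.816759, D=e−e_prev≈0.038782; u=0·0.169997+1/4·(-5.816759)+1/4·0.038782≈-1.444494; next y=1/2·(-2.169997)+3/4·(-1.444494)≈-2.168369
n=12: y≈-2.168369, sp=-2, e=sp−y≈0.168369; I≈-5.648390, D=e−e_prev≈-0.001628; u=0·0.168369+1/4·(-5.648390)+1/4·(-0.001628)≈-1.412504; next y=1/2·(-2.168369)+3/4·(-1.412504)≈-2.143563
n=13: y≈-2.143563, sp=-2, e=sp−y≈0.143563; I≈-5.504827, D=e−e_prev≈-0.024806; u=0·0.143563+1/4·(-5.504827)+1/4·(-0.024806)≈-1.382408; next y=1/2·(-2.143563)+3/4·(-1.382408)≈-2.108588
n=14: y≈-2.108588, sp=-2, e=sp−y≈0.108588; I≈-5.396240, D=e−e_prev≈-0.034975; u=0·0.108588+1/4·(-5.396240)+1/4·(-0.034975)≈-1.357804; next y=1/2·(-2.108588)+3/4·(-1.357804)≈-2.072647

0 2 1.000 0.000
1 2 0.625 0.750
2 -3 -1.422 0.844
3 -2 0.135 -0.645
4 -2 -1.038 -0.221
5 -2 -1.043 -0.889
6 -2 -1.319 -1.227
7 -2 -1.409 -1.602
8 -2 -1.474 -1.858
9 -2 -1.485 -2.035
10 -2 -1.473 -2.131
11 -2 -1.444 -2.170
12 -2 -1.413 -2.168
13 -2 -1.382 -2.144
14 -2 -1.358 -2.109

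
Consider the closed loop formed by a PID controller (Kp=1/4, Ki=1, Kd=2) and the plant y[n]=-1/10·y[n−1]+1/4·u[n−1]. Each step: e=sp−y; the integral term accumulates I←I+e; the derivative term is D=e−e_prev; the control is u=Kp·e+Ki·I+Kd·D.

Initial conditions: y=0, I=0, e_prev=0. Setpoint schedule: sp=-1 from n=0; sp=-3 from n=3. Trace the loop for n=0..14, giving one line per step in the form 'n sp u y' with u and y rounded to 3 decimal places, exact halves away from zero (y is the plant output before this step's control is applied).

(exact arithmetic carried between steps; '≈' marks a value shown rounded to 6 d.p. or computed from one; I and e_prev carry over from the previous line; the table rounds u and y to 3 d.p., halves away from zero)
n=0: y=0, sp=-1, e=sp−y=-1; I=-1, D=e−e_prev=-1; u=1/4·(-1)+1·(-1)+2·(-1)=-3.25; next y=-1/10·0+1/4·(-3.25)=-0.8125
n=1: y=-0.8125, sp=-1, e=sp−y=-0.1875; I=-1.1875, D=e−e_prev=0.8125; u=1/4·(-0.1875)+1·(-1.1875)+2·0.8125=0.390625; next y=-1/10·(-0.8125)+1/4·0.390625≈0.178906
n=2: y≈0.178906, sp=-1, e=sp−y≈-1.178906; I≈-2.366406, D=e−e_prev≈-0.991406; u=1/4·(-1.178906)+1·(-2.366406)+2·(-0.991406)≈-4.643945; next y=-1/10·0.178906+1/4·(-4.643945)≈-1.178877
n=3: y≈-1.178877, sp=-3, e=sp−y≈-1.821123; I≈-4.187529, D=e−e_prev≈-0.642217; u=1/4·(-1.821123)+1·(-4.187529)+2·(-0.642217)≈-5.927244; next y=-1/10·(-1.178877)+1/4·(-5.927244)≈-1.363923
n=4: y≈-1.363923, sp=-3, e=sp−y≈-1.636077; I≈-5.823606, D=e−e_prev≈0.185046; u=1/4·(-1.636077)+1·(-5.823606)+2·0.185046≈-5.862533; next y=-1/10·(-1.363923)+1/4·(-5.862533)≈-1.329241
n=5: y≈-1.329241, sp=-3, e=sp−y≈-1.670759; I≈-7.494365, D=e−e_prev≈-0.034682; u=1/4·(-1.670759)+1·(-7.494365)+2·(-0.034682)≈-7.981420; next y=-1/10·(-1.329241)+1/4·(-7.981420)≈-1.862431
n=6: y≈-1.862431, sp=-3, e=sp−y≈-1.137569; I≈-8.631934, D=e−e_prev≈0.533190; u=1/4·(-1.137569)+1·(-8.631934)+2·0.533190≈-7.849947; next y=-1/10·(-1.862431)+1/4·(-7.849947)≈-1.776244
n=7: y≈-1.776244, sp=-3, e=sp−y≈-1.223756; I≈-9.855691, D=e−e_prev≈-0.086187; u=1/4·(-1.223756)+1·(-9.855691)+2·(-0.086187)≈-10.334004; next y=-1/10·(-1.776244)+1/4·(-10.334004)≈-2.405877
n=8: y≈-2.405877, sp=-3, e=sp−y≈-0.594123; I≈-10.449814, D=e−e_prev≈0.629633; u=1/4·(-0.594123)+1·(-10.449814)+2·0.629633≈-9.339079; next y=-1/10·(-2.405877)+1/4·(-9.339079)≈-2.094182
n=9: y≈-2.094182, sp=-3, e=sp−y≈-0.905818; I≈-11.355632, D=e−e_prev≈-0.311695; u=1/4·(-0.905818)+1·(-11.355632)+2·(-0.311695)≈-12.205476; next y=-1/10·(-2.094182)+1/4·(-12.205476)≈-2.841951
n=10: y≈-2.841951, sp=-3, e=sp−y≈-0.158049; I≈-11.513681, D=e−e_prev≈0.747769; u=1/4·(-0.158049)+1·(-11.513681)+2·0.747769≈-10.057656; next y=-1/10·(-2.841951)+1/4·(-10.057656)≈-2.230219
n=11: y≈-2.230219, sp=-3, e=sp−y≈-0.769781; I≈-12.283462, D=e−e_prev≈-0.611732; u=1/4·(-0.769781)+1·(-12.283462)+2·(-0.611732)≈-13.699372; next y=-1/10·(-2.230219)+1/4·(-13.699372)≈-3.201821
n=12: y≈-3.201821, sp=-3, e=sp−y≈0.201821; I≈-12.081641, D=e−e_prev≈0.971602; u=1/4·0.201821+1·(-12.081641)+2·0.971602≈-10.087982; next y=-1/10·(-3.201821)+1/4·(-10.087982)≈-2.201813
n=13: y≈-2.201813, sp=-3, e=sp−y≈-0.798187; I≈-12.879828, D=e−e_prev≈-1.000008; u=1/4·(-0.798187)+1·(-12.879828)+2·(-1.000008)≈-15.079390; next y=-1/10·(-2.201813)+1/4·(-15.079390)≈-3.549666
n=14: y≈-3.549666, sp=-3, e=sp−y≈0.549666; I≈-12.330162, D=e−e_prev≈1.347853; u=1/4·0.549666+1·(-12.330162)+2·1.347853≈-9.497040; next y=-1/10·(-3.549666)+1/4·(-9.497040)≈-2.019293

0 -1 -3.250 0.000
1 -1 0.391 -0.813
2 -1 -4.644 0.179
3 -3 -5.927 -1.179
4 -3 -5.863 -1.364
5 -3 -7.981 -1.329
6 -3 -7.850 -1.862
7 -3 -10.334 -1.776
8 -3 -9.339 -2.406
9 -3 -12.205 -2.094
10 -3 -10.058 -2.842
11 -3 -13.699 -2.230
12 -3 -10.088 -3.202
13 -3 -15.079 -2.202
14 -3 -9.497 -3.550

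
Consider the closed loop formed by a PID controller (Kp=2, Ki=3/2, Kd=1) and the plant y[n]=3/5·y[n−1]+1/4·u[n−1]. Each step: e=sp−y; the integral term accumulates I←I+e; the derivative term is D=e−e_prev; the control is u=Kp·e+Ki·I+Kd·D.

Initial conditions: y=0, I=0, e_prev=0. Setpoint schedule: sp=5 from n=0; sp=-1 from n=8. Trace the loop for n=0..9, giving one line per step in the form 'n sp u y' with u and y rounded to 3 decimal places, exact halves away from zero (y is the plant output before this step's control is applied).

0 5 22.500 0.000
1 5 -0.313 5.625
2 5 14.852 3.297
3 5 4.304 5.691
4 5 11.063 4.491
5 5 6.264 5.460
6 5 9.325 4.842
7 5 7.169 5.236
8 -1 -18.431 4.934
9 -1 7.982 -1.647

(exact arithmetic carried between steps; '≈' marks a value shown rounded to 6 d.p. or computed from one; I and e_prev carry over from the previous line; the table rounds u and y to 3 d.p., halves away from zero)
n=0: y=0, sp=5, e=sp−y=5; I=5, D=e−e_prev=5; u=2·5+3/2·5+1·5=22.5; next y=3/5·0+1/4·22.5=5.625
n=1: y=5.625, sp=5, e=sp−y=-0.625; I=4.375, D=e−e_prev=-5.625; u=2·(-0.625)+3/2·4.375+1·(-5.625)=-0.3125; next y=3/5·5.625+1/4·(-0.3125)=3.296875
n=2: y=3.296875, sp=5, e=sp−y=1.703125; I=6.078125, D=e−e_prev=2.328125; u=2·1.703125+3/2·6.078125+1·2.328125≈14.851563; next y=3/5·3.296875+1/4·14.851563≈5.691016
n=3: y≈5.691016, sp=5, e=sp−y≈-0.691016; I≈5.387109, D=e−e_prev≈-2.394141; u=2·(-0.691016)+3/2·5.387109+1·(-2.394141)≈4.304492; next y=3/5·5.691016+1/4·4.304492≈4.490732
n=4: y≈4.490732, sp=5, e=sp−y≈0.509268; I≈5.896377, D=e−e_prev≈1.200283; u=2·0.509268+3/2·5.896377+1·1.200283≈11.063384; next y=3/5·4.490732+1/4·11.063384≈5.460285
n=5: y≈5.460285, sp=5, e=sp−y≈-0.460285; I≈5.436092, D=e−e_prev≈-0.969553; u=2·(-0.460285)+3/2·5.436092+1·(-0.969553)≈6.264014; next y=3/5·5.460285+1/4·6.264014≈4.842175
n=6: y≈4.842175, sp=5, e=sp−y≈0.157825; I≈5.593917, D=e−e_prev≈0.618111; u=2·0.157825+3/2·5.593917+1·0.618111≈9.324637; next y=3/5·4.842175+1/4·9.324637≈5.236464
n=7: y≈5.236464, sp=5, e=sp−y≈-0.236464; I≈5.357453, D=e−e_prev≈-0.394289; u=2·(-0.236464)+3/2·5.357453+1·(-0.394289)≈7.168962; next y=3/5·5.236464+1/4·7.168962≈4.934119
n=8: y≈4.934119, sp=-1, e=sp−y≈-5.934119; I≈-0.576666, D=e−e_prev≈-5.697655; u=2·(-5.934119)+3/2·(-0.576666)+1·(-5.697655)≈-18.430892; next y=3/5·4.934119+1/4·(-18.430892)≈-1.647252
n=9: y≈-1.647252, sp=-1, e=sp−y≈0.647252; I≈0.070586, D=e−e_prev≈6.581370; u=2·0.647252+3/2·0.070586+1·6.581370≈7.981752; next y=3/5·(-1.647252)+1/4·7.981752≈1.007087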